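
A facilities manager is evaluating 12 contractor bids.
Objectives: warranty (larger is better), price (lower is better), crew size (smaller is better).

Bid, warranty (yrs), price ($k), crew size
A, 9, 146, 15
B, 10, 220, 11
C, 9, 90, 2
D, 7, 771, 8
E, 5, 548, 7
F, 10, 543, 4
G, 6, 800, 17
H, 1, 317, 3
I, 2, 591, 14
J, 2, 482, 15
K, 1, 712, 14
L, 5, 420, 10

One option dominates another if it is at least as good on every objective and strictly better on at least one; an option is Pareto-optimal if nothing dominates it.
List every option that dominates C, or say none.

A: worse on price (146 vs 90).
B: worse on price (220 vs 90).
D: worse on warranty (7 vs 9).
E: worse on warranty (5 vs 9).
F: worse on price (543 vs 90).
G: worse on warranty (6 vs 9).
H: worse on warranty (1 vs 9).
I: worse on warranty (2 vs 9).
J: worse on warranty (2 vs 9).
K: worse on warranty (1 vs 9).
L: worse on warranty (5 vs 9).
No option dominates C.

none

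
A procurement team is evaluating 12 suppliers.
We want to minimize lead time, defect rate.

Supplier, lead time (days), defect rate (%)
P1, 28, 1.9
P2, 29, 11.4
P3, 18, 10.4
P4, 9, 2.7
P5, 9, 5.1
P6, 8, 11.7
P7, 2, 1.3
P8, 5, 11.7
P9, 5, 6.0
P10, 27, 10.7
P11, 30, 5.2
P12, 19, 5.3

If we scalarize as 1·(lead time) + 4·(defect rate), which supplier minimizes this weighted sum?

P1: 1·28 + 4·1.9 = 35.6
P2: 1·29 + 4·11.4 = 74.6
P3: 1·18 + 4·10.4 = 59.6
P4: 1·9 + 4·2.7 = 19.8
P5: 1·9 + 4·5.1 = 29.4
P6: 1·8 + 4·11.7 = 54.8
P7: 1·2 + 4·1.3 = 7.2
P8: 1·5 + 4·11.7 = 51.8
P9: 1·5 + 4·6.0 = 29.0
P10: 1·27 + 4·10.7 = 69.8
P11: 1·30 + 4·5.2 = 50.8
P12: 1·19 + 4·5.3 = 40.2
Lowest: P7 at 7.2.

P7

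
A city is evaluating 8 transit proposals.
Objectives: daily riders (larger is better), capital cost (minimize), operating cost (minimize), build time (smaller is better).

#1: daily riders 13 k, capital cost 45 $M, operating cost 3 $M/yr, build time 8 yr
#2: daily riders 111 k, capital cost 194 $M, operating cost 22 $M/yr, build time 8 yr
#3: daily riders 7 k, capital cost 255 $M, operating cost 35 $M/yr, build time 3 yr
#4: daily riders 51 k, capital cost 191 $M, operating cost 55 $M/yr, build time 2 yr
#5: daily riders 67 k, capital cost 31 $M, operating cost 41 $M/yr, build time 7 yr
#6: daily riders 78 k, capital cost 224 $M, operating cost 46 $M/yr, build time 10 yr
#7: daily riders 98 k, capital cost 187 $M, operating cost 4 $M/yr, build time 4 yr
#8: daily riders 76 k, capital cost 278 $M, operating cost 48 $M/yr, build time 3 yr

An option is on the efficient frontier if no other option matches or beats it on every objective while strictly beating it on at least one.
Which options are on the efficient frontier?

#1: not dominated (best operating cost).
#2: not dominated (best daily riders).
#3: not dominated.
#4: not dominated (best build time).
#5: not dominated (best capital cost).
#6: dominated by #2 (daily riders 111≥78, capital cost 194≤224, operating cost 22≤46, build time 8≤10).
#7: not dominated.
#8: not dominated.

#1, #2, #3, #4, #5, #7, #8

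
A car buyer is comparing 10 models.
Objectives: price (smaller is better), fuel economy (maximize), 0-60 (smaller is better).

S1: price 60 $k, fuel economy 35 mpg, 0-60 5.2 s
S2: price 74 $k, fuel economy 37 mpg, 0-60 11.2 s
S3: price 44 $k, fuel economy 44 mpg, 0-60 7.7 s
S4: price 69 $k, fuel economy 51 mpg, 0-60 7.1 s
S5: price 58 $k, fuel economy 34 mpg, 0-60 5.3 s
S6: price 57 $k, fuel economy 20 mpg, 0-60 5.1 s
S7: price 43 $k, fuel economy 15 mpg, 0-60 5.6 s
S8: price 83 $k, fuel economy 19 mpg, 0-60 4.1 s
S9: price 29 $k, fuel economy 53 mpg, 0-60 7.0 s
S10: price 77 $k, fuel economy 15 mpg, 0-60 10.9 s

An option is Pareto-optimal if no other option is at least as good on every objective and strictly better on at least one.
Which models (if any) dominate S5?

none

S1: worse on price (60 vs 58).
S2: worse on price (74 vs 58).
S3: worse on 0-60 (7.7 vs 5.3).
S4: worse on price (69 vs 58).
S6: worse on fuel economy (20 vs 34).
S7: worse on fuel economy (15 vs 34).
S8: worse on price (83 vs 58).
S9: worse on 0-60 (7.0 vs 5.3).
S10: worse on price (77 vs 58).
No option dominates S5.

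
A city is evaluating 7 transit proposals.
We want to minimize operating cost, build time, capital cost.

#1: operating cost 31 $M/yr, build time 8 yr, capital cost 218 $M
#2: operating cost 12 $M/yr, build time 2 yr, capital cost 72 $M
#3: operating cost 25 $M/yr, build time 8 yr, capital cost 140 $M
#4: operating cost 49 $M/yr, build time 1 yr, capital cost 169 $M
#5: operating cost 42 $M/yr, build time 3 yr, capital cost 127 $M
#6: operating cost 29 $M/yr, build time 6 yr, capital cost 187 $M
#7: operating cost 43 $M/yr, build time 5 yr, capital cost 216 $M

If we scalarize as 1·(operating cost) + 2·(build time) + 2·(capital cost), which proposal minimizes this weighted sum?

#2

#1: 1·31 + 2·8 + 2·218 = 483
#2: 1·12 + 2·2 + 2·72 = 160
#3: 1·25 + 2·8 + 2·140 = 321
#4: 1·49 + 2·1 + 2·169 = 389
#5: 1·42 + 2·3 + 2·127 = 302
#6: 1·29 + 2·6 + 2·187 = 415
#7: 1·43 + 2·5 + 2·216 = 485
Lowest: #2 at 160.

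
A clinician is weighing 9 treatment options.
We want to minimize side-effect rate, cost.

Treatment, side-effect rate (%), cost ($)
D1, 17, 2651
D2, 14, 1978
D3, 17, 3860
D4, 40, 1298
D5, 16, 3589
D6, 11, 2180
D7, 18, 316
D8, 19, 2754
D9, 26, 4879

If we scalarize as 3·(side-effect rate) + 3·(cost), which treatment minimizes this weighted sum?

D1: 3·17 + 3·2651 = 8004
D2: 3·14 + 3·1978 = 5976
D3: 3·17 + 3·3860 = 11631
D4: 3·40 + 3·1298 = 4014
D5: 3·16 + 3·3589 = 10815
D6: 3·11 + 3·2180 = 6573
D7: 3·18 + 3·316 = 1002
D8: 3·19 + 3·2754 = 8319
D9: 3·26 + 3·4879 = 14715
Lowest: D7 at 1002.

D7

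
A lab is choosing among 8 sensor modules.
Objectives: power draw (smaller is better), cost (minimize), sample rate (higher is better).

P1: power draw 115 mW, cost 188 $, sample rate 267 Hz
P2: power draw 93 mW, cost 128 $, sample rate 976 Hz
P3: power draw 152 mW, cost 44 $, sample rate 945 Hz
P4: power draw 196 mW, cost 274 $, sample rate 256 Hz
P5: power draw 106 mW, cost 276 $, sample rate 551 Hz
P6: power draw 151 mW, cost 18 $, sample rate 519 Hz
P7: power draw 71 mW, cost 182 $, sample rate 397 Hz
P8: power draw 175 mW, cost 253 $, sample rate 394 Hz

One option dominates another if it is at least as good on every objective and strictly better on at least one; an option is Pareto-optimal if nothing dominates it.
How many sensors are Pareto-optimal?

4

P1: dominated by P2 (power draw 93≤115, cost 128≤188, sample rate 976≥267).
P2: not dominated (best sample rate).
P3: not dominated.
P4: dominated by P1 (power draw 115≤196, cost 188≤274, sample rate 267≥256).
P5: dominated by P2 (power draw 93≤106, cost 128≤276, sample rate 976≥551).
P6: not dominated (best cost).
P7: not dominated (best power draw).
P8: dominated by P2 (power draw 93≤175, cost 128≤253, sample rate 976≥394).
Pareto-optimal: P2, P3, P6, P7 → 4.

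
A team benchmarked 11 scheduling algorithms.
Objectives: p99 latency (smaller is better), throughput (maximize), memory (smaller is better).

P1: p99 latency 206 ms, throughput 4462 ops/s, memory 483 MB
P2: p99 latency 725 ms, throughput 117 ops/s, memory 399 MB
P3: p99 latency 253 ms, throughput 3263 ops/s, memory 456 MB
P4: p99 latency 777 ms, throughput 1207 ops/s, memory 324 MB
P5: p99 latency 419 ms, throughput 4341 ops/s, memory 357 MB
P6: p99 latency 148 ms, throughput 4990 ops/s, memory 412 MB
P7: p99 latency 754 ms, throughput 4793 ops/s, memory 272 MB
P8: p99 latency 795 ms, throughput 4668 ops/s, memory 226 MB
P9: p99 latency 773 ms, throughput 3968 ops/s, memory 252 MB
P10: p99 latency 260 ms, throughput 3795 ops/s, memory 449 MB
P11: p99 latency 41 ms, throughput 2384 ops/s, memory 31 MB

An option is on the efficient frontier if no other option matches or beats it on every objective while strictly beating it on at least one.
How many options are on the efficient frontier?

6

P1: dominated by P6 (p99 latency 148≤206, throughput 4990≥4462, memory 412≤483).
P2: dominated by P5 (p99 latency 419≤725, throughput 4341≥117, memory 357≤399).
P3: dominated by P6 (p99 latency 148≤253, throughput 4990≥3263, memory 412≤456).
P4: dominated by P7 (p99 latency 754≤777, throughput 4793≥1207, memory 272≤324).
P5: not dominated.
P6: not dominated (best throughput).
P7: not dominated.
P8: not dominated.
P9: not dominated.
P10: dominated by P6 (p99 latency 148≤260, throughput 4990≥3795, memory 412≤449).
P11: not dominated (best p99 latency).
Pareto-optimal: P5, P6, P7, P8, P9, P11 → 6.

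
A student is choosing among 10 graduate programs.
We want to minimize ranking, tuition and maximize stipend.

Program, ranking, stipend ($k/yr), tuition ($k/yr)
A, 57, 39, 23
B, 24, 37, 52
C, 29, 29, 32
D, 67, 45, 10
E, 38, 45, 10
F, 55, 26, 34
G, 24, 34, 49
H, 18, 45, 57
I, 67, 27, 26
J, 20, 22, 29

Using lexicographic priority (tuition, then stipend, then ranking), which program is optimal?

E

First minimize tuition: best is 10, kept {D, E}.
Then maximize stipend: best is 45, kept {D, E}.
Then minimize ranking: best is 38, kept {E}.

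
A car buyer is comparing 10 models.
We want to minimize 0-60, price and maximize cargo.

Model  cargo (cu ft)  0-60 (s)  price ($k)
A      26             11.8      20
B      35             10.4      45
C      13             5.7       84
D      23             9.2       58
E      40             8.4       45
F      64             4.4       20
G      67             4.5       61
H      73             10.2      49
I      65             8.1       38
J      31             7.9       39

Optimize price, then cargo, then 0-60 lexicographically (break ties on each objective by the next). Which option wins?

First minimize price: best is 20, kept {A, F}.
Then maximize cargo: best is 64, kept {F}.

F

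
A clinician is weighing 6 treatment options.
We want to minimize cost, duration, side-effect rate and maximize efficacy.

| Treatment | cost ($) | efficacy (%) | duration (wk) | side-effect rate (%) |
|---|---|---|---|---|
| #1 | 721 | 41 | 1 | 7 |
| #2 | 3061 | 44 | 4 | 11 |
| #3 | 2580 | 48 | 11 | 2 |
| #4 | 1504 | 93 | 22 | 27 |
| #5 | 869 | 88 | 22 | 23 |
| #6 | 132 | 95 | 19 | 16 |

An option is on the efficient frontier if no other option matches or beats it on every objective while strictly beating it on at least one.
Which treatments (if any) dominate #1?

#2: worse on cost (3061 vs 721).
#3: worse on cost (2580 vs 721).
#4: worse on cost (1504 vs 721).
#5: worse on cost (869 vs 721).
#6: worse on duration (19 vs 1).
No option dominates #1.

none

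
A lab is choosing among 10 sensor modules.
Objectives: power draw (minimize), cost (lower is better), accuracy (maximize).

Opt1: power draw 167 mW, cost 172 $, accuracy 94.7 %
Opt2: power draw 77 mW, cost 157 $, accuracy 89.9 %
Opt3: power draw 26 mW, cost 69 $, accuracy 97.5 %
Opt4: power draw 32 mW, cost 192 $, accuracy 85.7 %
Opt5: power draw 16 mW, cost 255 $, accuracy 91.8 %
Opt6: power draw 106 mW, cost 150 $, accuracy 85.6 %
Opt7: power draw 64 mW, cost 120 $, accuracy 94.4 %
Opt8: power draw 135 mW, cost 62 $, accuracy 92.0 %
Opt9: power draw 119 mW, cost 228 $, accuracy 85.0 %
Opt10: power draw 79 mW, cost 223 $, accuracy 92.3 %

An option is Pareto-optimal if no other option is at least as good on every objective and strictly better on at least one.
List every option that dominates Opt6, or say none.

Opt3, Opt7

Opt3: power draw 26≤106, cost 69≤150, accuracy 97.5≥85.6 — dominates Opt6.
Opt7: power draw 64≤106, cost 120≤150, accuracy 94.4≥85.6 — dominates Opt6.
Others (Opt1, Opt2, Opt4, Opt5, Opt8, Opt9, Opt10) are each worse than Opt6 on at least one objective.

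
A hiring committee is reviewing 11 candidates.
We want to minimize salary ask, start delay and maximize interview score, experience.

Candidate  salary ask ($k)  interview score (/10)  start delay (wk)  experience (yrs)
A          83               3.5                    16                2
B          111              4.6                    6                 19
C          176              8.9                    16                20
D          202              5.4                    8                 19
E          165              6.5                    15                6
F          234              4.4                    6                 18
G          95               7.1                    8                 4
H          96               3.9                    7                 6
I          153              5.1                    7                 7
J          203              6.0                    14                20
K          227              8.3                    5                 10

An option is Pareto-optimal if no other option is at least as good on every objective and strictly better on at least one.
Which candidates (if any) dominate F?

B

B: salary ask 111≤234, interview score 4.6≥4.4, start delay 6≤6, experience 19≥18 — dominates F.
Others (A, C, D, E, G, H, I, J, K) are each worse than F on at least one objective.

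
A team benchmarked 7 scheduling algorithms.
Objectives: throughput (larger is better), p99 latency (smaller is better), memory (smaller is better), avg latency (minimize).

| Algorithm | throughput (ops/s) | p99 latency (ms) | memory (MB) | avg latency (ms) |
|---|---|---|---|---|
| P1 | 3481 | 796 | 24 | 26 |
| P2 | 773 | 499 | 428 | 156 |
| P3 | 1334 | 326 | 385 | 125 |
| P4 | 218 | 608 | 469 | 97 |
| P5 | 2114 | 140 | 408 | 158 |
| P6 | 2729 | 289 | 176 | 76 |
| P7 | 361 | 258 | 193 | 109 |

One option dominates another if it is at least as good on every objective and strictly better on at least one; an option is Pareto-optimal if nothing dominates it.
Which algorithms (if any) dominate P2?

P3, P6

P3: throughput 1334≥773, p99 latency 326≤499, memory 385≤428, avg latency 125≤156 — dominates P2.
P6: throughput 2729≥773, p99 latency 289≤499, memory 176≤428, avg latency 76≤156 — dominates P2.
Others (P1, P4, P5, P7) are each worse than P2 on at least one objective.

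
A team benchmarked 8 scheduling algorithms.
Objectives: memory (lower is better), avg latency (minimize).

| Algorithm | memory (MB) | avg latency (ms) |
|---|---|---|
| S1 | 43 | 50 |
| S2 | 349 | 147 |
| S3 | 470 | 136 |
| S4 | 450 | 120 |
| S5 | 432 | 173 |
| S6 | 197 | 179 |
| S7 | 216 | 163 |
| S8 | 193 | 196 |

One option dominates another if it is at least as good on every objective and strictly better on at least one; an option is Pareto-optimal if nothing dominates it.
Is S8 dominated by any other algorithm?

S1 vs S8: memory 43≤193, avg latency 50≤196 — S1 is at least as good on every objective and strictly better on at least one, so S1 dominates S8.

Yes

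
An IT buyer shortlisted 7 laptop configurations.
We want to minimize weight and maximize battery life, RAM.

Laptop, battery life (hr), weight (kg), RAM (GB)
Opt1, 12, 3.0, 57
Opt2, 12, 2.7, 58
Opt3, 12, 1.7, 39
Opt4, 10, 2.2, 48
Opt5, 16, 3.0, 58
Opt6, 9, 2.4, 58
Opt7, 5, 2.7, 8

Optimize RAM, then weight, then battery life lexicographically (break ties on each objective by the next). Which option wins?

First maximize RAM: best is 58, kept {Opt2, Opt5, Opt6}.
Then minimize weight: best is 2.4, kept {Opt6}.

Opt6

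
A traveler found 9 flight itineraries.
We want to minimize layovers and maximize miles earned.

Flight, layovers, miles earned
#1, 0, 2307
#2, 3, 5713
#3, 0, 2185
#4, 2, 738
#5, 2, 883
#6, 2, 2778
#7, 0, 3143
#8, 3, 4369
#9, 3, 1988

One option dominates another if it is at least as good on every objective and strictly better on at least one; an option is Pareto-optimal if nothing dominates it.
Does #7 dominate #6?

Yes

#7 vs #6: layovers 0≤2, miles earned 3143≥2778 — #7 is at least as good on every objective with at least one strict improvement.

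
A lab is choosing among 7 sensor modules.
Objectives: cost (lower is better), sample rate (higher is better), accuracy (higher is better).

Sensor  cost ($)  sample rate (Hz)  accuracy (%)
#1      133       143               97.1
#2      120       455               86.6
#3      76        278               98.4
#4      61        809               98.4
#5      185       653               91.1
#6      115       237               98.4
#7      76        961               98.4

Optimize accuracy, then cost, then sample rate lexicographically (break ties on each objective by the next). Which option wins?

First maximize accuracy: best is 98.4, kept {#3, #4, #6, #7}.
Then minimize cost: best is 61, kept {#4}.

#4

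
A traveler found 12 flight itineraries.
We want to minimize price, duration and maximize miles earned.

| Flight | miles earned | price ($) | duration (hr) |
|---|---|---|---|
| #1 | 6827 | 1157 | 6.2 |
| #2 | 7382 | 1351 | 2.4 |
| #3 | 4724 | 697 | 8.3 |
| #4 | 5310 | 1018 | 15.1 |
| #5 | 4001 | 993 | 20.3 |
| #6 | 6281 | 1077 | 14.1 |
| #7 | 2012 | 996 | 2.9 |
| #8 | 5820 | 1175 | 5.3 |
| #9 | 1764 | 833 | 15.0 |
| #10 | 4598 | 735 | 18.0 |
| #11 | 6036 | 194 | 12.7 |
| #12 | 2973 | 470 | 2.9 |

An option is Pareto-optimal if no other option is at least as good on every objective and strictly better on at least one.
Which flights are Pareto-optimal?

#1: not dominated.
#2: not dominated (best miles earned).
#3: not dominated.
#4: dominated by #11 (miles earned 6036≥5310, price 194≤1018, duration 12.7≤15.1).
#5: dominated by #3 (miles earned 4724≥4001, price 697≤993, duration 8.3≤20.3).
#6: not dominated.
#7: dominated by #12 (miles earned 2973≥2012, price 470≤996, duration 2.9≤2.9).
#8: not dominated.
#9: dominated by #3 (miles earned 4724≥1764, price 697≤833, duration 8.3≤15.0).
#10: dominated by #3 (miles earned 4724≥4598, price 697≤735, duration 8.3≤18.0).
#11: not dominated (best price).
#12: not dominated.

#1, #2, #3, #6, #8, #11, #12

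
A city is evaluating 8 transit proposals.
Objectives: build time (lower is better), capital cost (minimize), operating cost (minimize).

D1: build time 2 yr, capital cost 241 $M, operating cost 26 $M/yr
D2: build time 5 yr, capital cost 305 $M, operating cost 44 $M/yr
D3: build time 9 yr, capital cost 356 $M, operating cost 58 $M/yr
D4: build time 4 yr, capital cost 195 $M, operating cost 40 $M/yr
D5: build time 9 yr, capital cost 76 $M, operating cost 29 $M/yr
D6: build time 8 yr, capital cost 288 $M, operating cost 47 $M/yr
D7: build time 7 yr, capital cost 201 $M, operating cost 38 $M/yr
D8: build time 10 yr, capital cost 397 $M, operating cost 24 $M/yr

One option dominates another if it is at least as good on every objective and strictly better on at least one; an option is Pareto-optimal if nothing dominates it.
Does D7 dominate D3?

D7 vs D3: build time 7≤9, capital cost 201≤356, operating cost 38≤58 — D7 is at least as good on every objective with at least one strict improvement.

Yes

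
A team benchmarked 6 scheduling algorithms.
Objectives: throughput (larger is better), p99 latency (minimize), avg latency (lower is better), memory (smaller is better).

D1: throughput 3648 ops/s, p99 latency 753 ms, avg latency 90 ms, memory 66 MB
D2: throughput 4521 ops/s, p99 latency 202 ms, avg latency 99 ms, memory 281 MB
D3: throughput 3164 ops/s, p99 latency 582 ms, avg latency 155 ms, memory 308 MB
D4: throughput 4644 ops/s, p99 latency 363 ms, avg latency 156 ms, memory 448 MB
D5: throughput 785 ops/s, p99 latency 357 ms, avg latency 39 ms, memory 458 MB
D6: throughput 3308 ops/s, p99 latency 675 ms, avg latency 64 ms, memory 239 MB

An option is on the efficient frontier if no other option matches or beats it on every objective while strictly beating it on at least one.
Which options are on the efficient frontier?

D1: not dominated (best memory).
D2: not dominated (best p99 latency).
D3: dominated by D2 (throughput 4521≥3164, p99 latency 202≤582, avg latency 99≤155, memory 281≤308).
D4: not dominated (best throughput).
D5: not dominated (best avg latency).
D6: not dominated.

D1, D2, D4, D5, D6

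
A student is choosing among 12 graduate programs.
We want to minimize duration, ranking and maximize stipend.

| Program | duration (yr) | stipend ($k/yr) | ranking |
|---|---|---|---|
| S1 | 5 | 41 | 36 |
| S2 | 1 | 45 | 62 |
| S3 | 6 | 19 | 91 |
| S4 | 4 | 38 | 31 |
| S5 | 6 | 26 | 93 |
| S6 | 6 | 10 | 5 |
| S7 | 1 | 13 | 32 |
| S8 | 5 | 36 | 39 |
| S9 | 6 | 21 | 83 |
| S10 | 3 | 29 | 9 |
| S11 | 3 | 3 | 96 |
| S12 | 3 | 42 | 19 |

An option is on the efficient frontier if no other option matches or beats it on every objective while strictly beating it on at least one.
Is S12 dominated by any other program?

No

S1: worse on duration (5 vs 3).
S2: worse on ranking (62 vs 19).
S3: worse on duration (6 vs 3).
S4: worse on duration (4 vs 3).
S5: worse on duration (6 vs 3).
S6: worse on duration (6 vs 3).
S7: worse on stipend (13 vs 42).
S8: worse on duration (5 vs 3).
S9: worse on duration (6 vs 3).
S10: worse on stipend (29 vs 42).
S11: worse on stipend (3 vs 42).
No option is at least as good as S12 on every objective and strictly better on one.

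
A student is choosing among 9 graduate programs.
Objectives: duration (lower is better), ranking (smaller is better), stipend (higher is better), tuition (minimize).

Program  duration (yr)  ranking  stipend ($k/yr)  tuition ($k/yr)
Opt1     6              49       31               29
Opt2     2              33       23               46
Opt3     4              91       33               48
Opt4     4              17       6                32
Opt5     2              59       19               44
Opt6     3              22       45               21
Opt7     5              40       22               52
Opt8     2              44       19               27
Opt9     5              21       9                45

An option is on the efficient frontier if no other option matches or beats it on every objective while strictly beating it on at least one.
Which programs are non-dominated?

Opt1: dominated by Opt6 (duration 3≤6, ranking 22≤49, stipend 45≥31, tuition 21≤29).
Opt2: not dominated.
Opt3: dominated by Opt6 (duration 3≤4, ranking 22≤91, stipend 45≥33, tuition 21≤48).
Opt4: not dominated (best ranking).
Opt5: dominated by Opt8 (duration 2≤2, ranking 44≤59, stipend 19≥19, tuition 27≤44).
Opt6: not dominated (best stipend).
Opt7: dominated by Opt2 (duration 2≤5, ranking 33≤40, stipend 23≥22, tuition 46≤52).
Opt8: not dominated.
Opt9: not dominated.

Opt2, Opt4, Opt6, Opt8, Opt9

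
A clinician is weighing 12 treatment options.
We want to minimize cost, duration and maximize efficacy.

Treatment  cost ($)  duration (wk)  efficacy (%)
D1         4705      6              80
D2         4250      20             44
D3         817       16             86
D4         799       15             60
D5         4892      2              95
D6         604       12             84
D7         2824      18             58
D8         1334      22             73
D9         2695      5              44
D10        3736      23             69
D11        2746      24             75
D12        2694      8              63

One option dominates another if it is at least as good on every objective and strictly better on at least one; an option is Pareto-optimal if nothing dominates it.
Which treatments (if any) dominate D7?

D3, D4, D6, D12

D3: cost 817≤2824, duration 16≤18, efficacy 86≥58 — dominates D7.
D4: cost 799≤2824, duration 15≤18, efficacy 60≥58 — dominates D7.
D6: cost 604≤2824, duration 12≤18, efficacy 84≥58 — dominates D7.
D12: cost 2694≤2824, duration 8≤18, efficacy 63≥58 — dominates D7.
Others (D1, D2, D5, D8, D9, D10, D11) are each worse than D7 on at least one objective.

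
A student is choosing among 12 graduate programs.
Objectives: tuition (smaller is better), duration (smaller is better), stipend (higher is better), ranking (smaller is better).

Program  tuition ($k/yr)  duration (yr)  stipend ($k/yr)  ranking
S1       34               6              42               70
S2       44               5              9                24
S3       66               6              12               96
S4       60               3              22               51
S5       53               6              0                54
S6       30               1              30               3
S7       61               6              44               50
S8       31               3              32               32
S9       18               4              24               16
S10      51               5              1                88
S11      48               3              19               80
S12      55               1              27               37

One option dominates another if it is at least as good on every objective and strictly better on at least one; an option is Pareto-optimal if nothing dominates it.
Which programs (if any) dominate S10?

S2: tuition 44≤51, duration 5≤5, stipend 9≥1, ranking 24≤88 — dominates S10.
S6: tuition 30≤51, duration 1≤5, stipend 30≥1, ranking 3≤88 — dominates S10.
S8: tuition 31≤51, duration 3≤5, stipend 32≥1, ranking 32≤88 — dominates S10.
S9: tuition 18≤51, duration 4≤5, stipend 24≥1, ranking 16≤88 — dominates S10.
S11: tuition 48≤51, duration 3≤5, stipend 19≥1, ranking 80≤88 — dominates S10.
Others (S1, S3, S4, S5, S7, S12) are each worse than S10 on at least one objective.

S2, S6, S8, S9, S11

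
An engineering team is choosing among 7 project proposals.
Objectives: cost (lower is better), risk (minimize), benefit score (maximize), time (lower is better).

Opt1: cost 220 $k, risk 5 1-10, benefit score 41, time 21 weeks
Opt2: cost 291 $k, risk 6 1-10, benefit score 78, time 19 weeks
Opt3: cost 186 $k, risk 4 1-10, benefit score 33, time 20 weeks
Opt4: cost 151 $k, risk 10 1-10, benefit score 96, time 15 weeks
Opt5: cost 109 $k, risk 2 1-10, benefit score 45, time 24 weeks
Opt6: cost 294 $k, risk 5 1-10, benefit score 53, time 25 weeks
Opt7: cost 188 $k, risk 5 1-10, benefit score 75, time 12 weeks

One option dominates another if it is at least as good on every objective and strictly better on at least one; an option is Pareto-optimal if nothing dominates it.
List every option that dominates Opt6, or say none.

Opt7: cost 188≤294, risk 5≤5, benefit score 75≥53, time 12≤25 — dominates Opt6.
Others (Opt1, Opt2, Opt3, Opt4, Opt5) are each worse than Opt6 on at least one objective.

Opt7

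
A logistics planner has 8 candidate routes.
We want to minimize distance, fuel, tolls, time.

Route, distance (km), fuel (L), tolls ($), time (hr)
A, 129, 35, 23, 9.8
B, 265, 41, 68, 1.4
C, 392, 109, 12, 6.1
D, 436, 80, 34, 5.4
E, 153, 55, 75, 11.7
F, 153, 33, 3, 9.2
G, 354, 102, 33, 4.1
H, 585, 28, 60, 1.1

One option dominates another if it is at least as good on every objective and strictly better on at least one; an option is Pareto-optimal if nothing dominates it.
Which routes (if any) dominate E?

A, F

A: distance 129≤153, fuel 35≤55, tolls 23≤75, time 9.8≤11.7 — dominates E.
F: distance 153≤153, fuel 33≤55, tolls 3≤75, time 9.2≤11.7 — dominates E.
Others (B, C, D, G, H) are each worse than E on at least one objective.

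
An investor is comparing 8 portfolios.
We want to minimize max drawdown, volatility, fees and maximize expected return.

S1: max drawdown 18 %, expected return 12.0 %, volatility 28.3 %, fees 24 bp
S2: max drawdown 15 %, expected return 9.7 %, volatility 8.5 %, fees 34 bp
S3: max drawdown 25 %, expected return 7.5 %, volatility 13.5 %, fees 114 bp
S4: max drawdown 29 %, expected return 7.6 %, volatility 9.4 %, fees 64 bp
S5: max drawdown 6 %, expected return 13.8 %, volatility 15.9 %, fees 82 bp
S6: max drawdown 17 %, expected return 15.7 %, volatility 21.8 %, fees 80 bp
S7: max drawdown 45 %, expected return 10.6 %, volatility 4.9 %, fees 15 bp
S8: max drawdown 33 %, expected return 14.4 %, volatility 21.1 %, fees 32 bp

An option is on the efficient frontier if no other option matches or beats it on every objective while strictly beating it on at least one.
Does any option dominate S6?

No

S1: worse on max drawdown (18 vs 17).
S2: worse on expected return (9.7 vs 15.7).
S3: worse on max drawdown (25 vs 17).
S4: worse on max drawdown (29 vs 17).
S5: worse on expected return (13.8 vs 15.7).
S7: worse on max drawdown (45 vs 17).
S8: worse on max drawdown (33 vs 17).
No option is at least as good as S6 on every objective and strictly better on one.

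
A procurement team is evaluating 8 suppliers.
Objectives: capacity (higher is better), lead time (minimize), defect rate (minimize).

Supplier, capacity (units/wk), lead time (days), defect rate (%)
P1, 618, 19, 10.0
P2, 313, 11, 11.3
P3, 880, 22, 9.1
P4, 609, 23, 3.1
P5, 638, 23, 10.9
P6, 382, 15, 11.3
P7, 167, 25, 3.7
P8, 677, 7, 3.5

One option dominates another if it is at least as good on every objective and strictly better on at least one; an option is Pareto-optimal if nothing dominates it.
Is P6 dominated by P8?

P8 vs P6: capacity 677≥382, lead time 7≤15, defect rate 3.5≤11.3 — P8 is at least as good on every objective with at least one strict improvement.

Yes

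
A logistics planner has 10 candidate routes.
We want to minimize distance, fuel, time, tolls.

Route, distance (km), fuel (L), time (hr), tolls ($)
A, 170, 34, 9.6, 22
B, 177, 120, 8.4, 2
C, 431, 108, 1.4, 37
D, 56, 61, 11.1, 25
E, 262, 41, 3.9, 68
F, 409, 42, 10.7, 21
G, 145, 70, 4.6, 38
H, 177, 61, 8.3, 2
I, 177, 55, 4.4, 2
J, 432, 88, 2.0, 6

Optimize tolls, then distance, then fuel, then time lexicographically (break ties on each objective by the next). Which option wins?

I

First minimize tolls: best is 2, kept {B, H, I}.
Then minimize distance: best is 177, kept {B, H, I}.
Then minimize fuel: best is 55, kept {I}.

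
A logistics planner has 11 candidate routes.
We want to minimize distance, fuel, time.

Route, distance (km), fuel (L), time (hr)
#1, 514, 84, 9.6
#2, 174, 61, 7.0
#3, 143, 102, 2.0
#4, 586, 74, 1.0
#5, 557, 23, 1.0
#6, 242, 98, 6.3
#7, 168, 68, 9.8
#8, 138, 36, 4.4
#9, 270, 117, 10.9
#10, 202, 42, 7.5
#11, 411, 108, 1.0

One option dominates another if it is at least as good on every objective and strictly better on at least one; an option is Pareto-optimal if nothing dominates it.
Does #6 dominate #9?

#6 vs #9: distance 242≤270, fuel 98≤117, time 6.3≤10.9 — #6 is at least as good on every objective with at least one strict improvement.

Yes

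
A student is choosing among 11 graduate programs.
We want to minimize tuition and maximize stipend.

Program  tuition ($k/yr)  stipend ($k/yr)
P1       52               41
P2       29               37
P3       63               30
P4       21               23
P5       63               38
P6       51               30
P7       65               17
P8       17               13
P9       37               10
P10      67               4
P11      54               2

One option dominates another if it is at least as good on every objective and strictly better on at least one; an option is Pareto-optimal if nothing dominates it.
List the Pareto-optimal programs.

P1, P2, P4, P8

P1: not dominated (best stipend).
P2: not dominated.
P3: dominated by P1 (tuition 52≤63, stipend 41≥30).
P4: not dominated.
P5: dominated by P1 (tuition 52≤63, stipend 41≥38).
P6: dominated by P2 (tuition 29≤51, stipend 37≥30).
P7: dominated by P1 (tuition 52≤65, stipend 41≥17).
P8: not dominated (best tuition).
P9: dominated by P2 (tuition 29≤37, stipend 37≥10).
P10: dominated by P1 (tuition 52≤67, stipend 41≥4).
P11: dominated by P1 (tuition 52≤54, stipend 41≥2).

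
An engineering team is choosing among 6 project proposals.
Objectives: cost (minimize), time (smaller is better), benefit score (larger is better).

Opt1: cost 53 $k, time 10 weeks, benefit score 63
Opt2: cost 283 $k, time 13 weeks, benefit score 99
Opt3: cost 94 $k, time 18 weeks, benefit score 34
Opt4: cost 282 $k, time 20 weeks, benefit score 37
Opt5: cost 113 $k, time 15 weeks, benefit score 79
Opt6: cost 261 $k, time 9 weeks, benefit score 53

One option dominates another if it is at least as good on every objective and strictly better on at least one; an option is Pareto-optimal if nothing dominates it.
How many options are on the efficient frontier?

Opt1: not dominated (best cost).
Opt2: not dominated (best benefit score).
Opt3: dominated by Opt1 (cost 53≤94, time 10≤18, benefit score 63≥34).
Opt4: dominated by Opt1 (cost 53≤282, time 10≤20, benefit score 63≥37).
Opt5: not dominated.
Opt6: not dominated (best time).
Pareto-optimal: Opt1, Opt2, Opt5, Opt6 → 4.

4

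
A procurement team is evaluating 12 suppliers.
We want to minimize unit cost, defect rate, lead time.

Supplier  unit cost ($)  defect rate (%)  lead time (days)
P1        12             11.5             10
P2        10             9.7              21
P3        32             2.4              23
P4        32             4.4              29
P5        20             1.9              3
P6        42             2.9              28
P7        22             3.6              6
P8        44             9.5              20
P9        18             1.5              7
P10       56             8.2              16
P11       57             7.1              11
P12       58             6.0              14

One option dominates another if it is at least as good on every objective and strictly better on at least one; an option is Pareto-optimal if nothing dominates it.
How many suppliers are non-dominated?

4

P1: not dominated.
P2: not dominated (best unit cost).
P3: dominated by P5 (unit cost 20≤32, defect rate 1.9≤2.4, lead time 3≤23).
P4: dominated by P3 (unit cost 32≤32, defect rate 2.4≤4.4, lead time 23≤29).
P5: not dominated (best lead time).
P6: dominated by P3 (unit cost 32≤42, defect rate 2.4≤2.9, lead time 23≤28).
P7: dominated by P5 (unit cost 20≤22, defect rate 1.9≤3.6, lead time 3≤6).
P8: dominated by P5 (unit cost 20≤44, defect rate 1.9≤9.5, lead time 3≤20).
P9: not dominated (best defect rate).
P10: dominated by P5 (unit cost 20≤56, defect rate 1.9≤8.2, lead time 3≤16).
P11: dominated by P5 (unit cost 20≤57, defect rate 1.9≤7.1, lead time 3≤11).
P12: dominated by P5 (unit cost 20≤58, defect rate 1.9≤6.0, lead time 3≤14).
Pareto-optimal: P1, P2, P5, P9 → 4.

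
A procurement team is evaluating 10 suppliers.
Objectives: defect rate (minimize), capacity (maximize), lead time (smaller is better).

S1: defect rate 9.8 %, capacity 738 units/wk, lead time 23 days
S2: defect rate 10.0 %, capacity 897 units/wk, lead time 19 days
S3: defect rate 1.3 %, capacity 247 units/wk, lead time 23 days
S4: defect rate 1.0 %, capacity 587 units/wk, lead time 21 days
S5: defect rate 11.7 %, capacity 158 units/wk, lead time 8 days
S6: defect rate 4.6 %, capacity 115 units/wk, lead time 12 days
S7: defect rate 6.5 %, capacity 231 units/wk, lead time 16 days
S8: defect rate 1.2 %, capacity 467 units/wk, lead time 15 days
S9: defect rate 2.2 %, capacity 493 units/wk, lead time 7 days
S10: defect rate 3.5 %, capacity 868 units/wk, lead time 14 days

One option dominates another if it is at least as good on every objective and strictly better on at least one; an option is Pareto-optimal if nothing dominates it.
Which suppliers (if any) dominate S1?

S10

S10: defect rate 3.5≤9.8, capacity 868≥738, lead time 14≤23 — dominates S1.
Others (S2, S3, S4, S5, S6, S7, S8, S9) are each worse than S1 on at least one objective.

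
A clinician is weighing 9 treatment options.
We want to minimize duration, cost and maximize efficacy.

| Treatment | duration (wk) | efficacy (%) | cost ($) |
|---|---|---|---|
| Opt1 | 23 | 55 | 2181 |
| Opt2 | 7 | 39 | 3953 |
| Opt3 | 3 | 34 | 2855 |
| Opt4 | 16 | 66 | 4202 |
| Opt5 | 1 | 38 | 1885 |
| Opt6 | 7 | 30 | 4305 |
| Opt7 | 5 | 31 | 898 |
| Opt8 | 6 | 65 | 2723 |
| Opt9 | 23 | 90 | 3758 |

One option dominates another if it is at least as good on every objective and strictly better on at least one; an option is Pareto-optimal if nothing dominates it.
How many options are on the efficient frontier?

6

Opt1: not dominated.
Opt2: dominated by Opt8 (duration 6≤7, efficacy 65≥39, cost 2723≤3953).
Opt3: dominated by Opt5 (duration 1≤3, efficacy 38≥34, cost 1885≤2855).
Opt4: not dominated.
Opt5: not dominated (best duration).
Opt6: dominated by Opt2 (duration 7≤7, efficacy 39≥30, cost 3953≤4305).
Opt7: not dominated (best cost).
Opt8: not dominated.
Opt9: not dominated (best efficacy).
Pareto-optimal: Opt1, Opt4, Opt5, Opt7, Opt8, Opt9 → 6.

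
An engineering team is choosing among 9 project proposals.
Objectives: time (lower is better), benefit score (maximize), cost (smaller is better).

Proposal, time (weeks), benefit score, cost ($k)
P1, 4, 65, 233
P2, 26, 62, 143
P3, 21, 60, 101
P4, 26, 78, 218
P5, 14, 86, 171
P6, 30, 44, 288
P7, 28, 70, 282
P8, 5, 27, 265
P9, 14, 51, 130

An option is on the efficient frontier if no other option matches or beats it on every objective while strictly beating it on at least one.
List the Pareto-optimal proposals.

P1, P2, P3, P5, P9

P1: not dominated (best time).
P2: not dominated.
P3: not dominated (best cost).
P4: dominated by P5 (time 14≤26, benefit score 86≥78, cost 171≤218).
P5: not dominated (best benefit score).
P6: dominated by P1 (time 4≤30, benefit score 65≥44, cost 233≤288).
P7: dominated by P4 (time 26≤28, benefit score 78≥70, cost 218≤282).
P8: dominated by P1 (time 4≤5, benefit score 65≥27, cost 233≤265).
P9: not dominated.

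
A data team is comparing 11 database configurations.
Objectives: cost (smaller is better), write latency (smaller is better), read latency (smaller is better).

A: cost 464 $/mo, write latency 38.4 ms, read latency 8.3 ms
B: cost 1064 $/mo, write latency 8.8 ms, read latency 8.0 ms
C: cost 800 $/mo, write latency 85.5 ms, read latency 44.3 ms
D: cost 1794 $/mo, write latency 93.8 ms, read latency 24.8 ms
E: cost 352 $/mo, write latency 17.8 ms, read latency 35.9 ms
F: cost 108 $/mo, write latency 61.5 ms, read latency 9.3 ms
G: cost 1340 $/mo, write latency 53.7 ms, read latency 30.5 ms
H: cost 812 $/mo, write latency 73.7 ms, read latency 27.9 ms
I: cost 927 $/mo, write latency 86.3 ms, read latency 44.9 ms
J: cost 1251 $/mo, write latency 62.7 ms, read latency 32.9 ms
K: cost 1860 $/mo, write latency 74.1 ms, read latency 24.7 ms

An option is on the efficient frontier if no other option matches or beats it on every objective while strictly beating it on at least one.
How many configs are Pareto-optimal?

4

A: not dominated.
B: not dominated (best write latency).
C: dominated by A (cost 464≤800, write latency 38.4≤85.5, read latency 8.3≤44.3).
D: dominated by A (cost 464≤1794, write latency 38.4≤93.8, read latency 8.3≤24.8).
E: not dominated.
F: not dominated (best cost).
G: dominated by A (cost 464≤1340, write latency 38.4≤53.7, read latency 8.3≤30.5).
H: dominated by A (cost 464≤812, write latency 38.4≤73.7, read latency 8.3≤27.9).
I: dominated by A (cost 464≤927, write latency 38.4≤86.3, read latency 8.3≤44.9).
J: dominated by A (cost 464≤1251, write latency 38.4≤62.7, read latency 8.3≤32.9).
K: dominated by A (cost 464≤1860, write latency 38.4≤74.1, read latency 8.3≤24.7).
Pareto-optimal: A, B, E, F → 4.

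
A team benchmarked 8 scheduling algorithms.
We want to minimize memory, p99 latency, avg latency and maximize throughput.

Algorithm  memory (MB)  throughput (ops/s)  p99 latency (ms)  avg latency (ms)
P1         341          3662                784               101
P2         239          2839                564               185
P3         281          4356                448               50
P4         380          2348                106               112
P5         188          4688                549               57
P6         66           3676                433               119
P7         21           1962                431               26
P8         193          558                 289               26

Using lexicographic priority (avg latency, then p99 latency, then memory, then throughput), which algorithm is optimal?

P8

First minimize avg latency: best is 26, kept {P7, P8}.
Then minimize p99 latency: best is 289, kept {P8}.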